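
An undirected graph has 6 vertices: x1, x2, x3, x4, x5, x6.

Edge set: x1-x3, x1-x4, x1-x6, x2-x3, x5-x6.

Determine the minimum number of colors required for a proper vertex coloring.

x2 and x3 are adjacent, so at least 2 colors are needed.
One proper 2-coloring: x1=red, x2=red, x3=blue, x4=blue, x5=red, x6=blue. Every edge joins two different colors.

2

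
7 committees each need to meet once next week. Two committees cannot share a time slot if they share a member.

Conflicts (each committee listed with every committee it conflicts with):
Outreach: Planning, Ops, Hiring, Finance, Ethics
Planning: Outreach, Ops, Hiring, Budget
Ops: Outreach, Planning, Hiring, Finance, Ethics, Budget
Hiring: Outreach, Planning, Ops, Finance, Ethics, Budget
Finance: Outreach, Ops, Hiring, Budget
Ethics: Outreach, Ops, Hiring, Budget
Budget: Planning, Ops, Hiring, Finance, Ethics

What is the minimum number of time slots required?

Ops, Hiring, Ethics, Budget are mutually in conflict, so at least 4 time slots are needed.
4 time slots suffice: time slot 1 → {Hiring}; time slot 2 → {Ops}; time slot 3 → {Outreach, Budget}; time slot 4 → {Planning, Finance, Ethics}. Each listed conflict is separated.

4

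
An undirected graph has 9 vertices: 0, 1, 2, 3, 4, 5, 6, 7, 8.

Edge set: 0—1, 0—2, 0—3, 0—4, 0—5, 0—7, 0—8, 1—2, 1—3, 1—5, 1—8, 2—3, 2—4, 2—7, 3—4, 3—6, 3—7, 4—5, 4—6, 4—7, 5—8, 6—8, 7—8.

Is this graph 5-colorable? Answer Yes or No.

The chromatic number is 5. 0, 2, 3, 4, 7 are mutually adjacent (a clique of size 5), so at least 5 colors are needed.
A valid assignment using 5 colors: 0=red, 1=yellow, 2=purple, 3=green, 4=blue, 5=green, 6=red, 7=yellow, 8=blue.
That is already a proper 5-coloring.

Yes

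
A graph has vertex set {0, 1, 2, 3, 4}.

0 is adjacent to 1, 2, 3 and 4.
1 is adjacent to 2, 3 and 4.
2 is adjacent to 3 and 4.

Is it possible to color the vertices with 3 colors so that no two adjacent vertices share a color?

0, 1, 2, 4 form a clique, so at least 4 colors are needed.
So 3 colors are not enough.

No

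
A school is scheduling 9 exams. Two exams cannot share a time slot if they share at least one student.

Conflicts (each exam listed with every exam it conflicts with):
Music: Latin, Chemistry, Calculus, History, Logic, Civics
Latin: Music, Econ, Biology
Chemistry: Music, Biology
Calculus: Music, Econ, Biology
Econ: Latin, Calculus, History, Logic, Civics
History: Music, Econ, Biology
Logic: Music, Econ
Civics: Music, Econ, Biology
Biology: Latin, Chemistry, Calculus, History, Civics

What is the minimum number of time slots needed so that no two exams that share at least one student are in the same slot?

2

Music and History conflict, so at least 2 time slots are needed.
2 time slots suffice: time slot 1 → {Music, Econ, Biology}; time slot 2 → {Latin, Chemistry, Calculus, History, Logic, Civics}. Every pair that conflicts lands in different time slots.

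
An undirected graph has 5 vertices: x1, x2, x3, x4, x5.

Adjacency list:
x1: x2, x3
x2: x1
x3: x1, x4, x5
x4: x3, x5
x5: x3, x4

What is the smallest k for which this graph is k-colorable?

3

x3, x4, x5 form a triangle, so at least 3 colors are needed.
3 colors suffice: color 1 → {x2, x3}; color 2 → {x1, x5}; color 3 → {x4}. Every edge joins two different colors.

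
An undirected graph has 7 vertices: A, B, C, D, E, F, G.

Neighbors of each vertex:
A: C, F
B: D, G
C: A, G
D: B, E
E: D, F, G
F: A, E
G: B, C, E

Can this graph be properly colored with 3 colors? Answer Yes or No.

The chromatic number is 3. The cycle A-C-G-E-F-A has odd length 5, so it cannot be 2-colored; at least 3 colors are needed.
A valid assignment using 3 colors: A=3, B=2, C=2, D=1, E=2, F=1, G=1.
That is already a proper 3-coloring.

Yes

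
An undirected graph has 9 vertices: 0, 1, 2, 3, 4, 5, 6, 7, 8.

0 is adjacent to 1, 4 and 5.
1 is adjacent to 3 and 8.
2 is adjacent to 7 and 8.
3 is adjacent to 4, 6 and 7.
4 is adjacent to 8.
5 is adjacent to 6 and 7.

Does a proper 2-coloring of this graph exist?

No

The cycle 6-3-4-0-5-6 has odd length 5, so it cannot be 2-colored; at least 3 colors are needed.
So 2 colors are not enough.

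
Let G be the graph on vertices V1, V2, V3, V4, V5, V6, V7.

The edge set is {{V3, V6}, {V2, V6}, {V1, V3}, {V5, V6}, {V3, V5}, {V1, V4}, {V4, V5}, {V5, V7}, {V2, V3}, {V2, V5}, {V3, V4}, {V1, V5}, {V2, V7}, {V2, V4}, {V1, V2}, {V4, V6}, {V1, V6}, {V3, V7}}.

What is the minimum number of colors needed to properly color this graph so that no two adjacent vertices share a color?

6

V1, V2, V3, V4, V5, V6 are mutually adjacent (a clique of size 6), so at least 6 colors are needed.
6 colors suffice: color 1 → {V2}; color 2 → {V3}; color 3 → {V5}; color 4 → {V1, V7}; color 5 → {V6}; color 6 → {V4}. No two adjacent vertices share a color.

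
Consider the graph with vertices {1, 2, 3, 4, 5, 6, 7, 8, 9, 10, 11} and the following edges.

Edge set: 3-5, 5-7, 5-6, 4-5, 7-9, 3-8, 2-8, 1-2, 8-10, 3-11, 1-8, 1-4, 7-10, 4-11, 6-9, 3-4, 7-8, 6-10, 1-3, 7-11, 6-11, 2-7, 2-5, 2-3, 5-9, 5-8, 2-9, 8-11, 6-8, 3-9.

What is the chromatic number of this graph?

1, 2, 3, 8 form a clique, so at least 4 colors are needed.
A valid assignment using 4 colors: 1=c, 2=d, 3=b, 4=a, 5=c, 6=b, 7=b, 8=a, 9=a, 10=c, 11=c. No two adjacent vertices share a color.

4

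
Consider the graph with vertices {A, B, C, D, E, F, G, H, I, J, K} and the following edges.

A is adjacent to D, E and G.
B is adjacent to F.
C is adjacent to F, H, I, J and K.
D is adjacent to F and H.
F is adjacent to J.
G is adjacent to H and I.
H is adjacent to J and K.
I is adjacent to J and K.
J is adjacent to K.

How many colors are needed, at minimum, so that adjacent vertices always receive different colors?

4

C, H, J, K form a clique, so at least 4 colors are needed.
A valid assignment using 4 colors: A=1, B=2, C=3, D=2, E=2, F=1, G=2, H=1, I=1, J=2, K=4. No two adjacent vertices share a color.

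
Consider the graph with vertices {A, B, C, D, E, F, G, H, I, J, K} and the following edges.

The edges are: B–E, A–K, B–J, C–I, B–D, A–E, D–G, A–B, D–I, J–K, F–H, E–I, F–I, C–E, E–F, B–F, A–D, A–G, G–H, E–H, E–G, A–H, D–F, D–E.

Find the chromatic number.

B, D, E, F are pairwise adjacent (a clique of size 4), so at least 4 colors are needed.
4 colors suffice: A=2, B=4, C=2, D=3, E=1, F=2, G=4, H=3, I=4, J=1, K=3. Each edge has distinct colors on its endpoints.

4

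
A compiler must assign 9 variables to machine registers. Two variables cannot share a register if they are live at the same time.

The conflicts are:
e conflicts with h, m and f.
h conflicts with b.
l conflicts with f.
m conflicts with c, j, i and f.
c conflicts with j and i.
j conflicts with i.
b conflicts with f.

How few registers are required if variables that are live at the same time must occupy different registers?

4

m, c, j, i all conflict with each other, so at least 4 registers are needed.
Using 4 registers: e=3, h=2, l=1, m=1, c=4, j=2, i=3, b=1, f=2. No two conflicting variables share a register.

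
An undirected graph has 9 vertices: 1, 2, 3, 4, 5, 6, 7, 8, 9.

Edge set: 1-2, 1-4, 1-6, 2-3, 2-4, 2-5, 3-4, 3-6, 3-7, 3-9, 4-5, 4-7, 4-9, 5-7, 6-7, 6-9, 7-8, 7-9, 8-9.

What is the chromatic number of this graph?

4

3, 4, 7, 9 are mutually adjacent (a clique of size 4), so at least 4 colors are needed.
4 colors suffice: color a → {2, 7}; color b → {4, 6, 8}; color c → {1, 3, 5}; color d → {9}. Each edge has distinct colors on its endpoints.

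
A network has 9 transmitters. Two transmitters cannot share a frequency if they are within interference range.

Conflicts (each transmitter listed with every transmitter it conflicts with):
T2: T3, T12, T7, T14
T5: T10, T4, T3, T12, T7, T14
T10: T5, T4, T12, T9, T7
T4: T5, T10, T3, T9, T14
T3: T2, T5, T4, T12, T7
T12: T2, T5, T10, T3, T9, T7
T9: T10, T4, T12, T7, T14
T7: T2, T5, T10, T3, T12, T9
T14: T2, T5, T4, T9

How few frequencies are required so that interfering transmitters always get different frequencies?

4

T2, T3, T12, T7 all conflict with each other, so at least 4 frequencies are needed.
4 frequencies suffice: T2=1, T5=1, T10=4, T4=2, T3=4, T12=3, T9=1, T7=2, T14=3. Every pair that conflicts lands in different frequencies.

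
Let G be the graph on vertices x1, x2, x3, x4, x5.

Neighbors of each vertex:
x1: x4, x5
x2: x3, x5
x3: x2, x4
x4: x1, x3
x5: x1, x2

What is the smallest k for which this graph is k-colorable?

The cycle x5-x2-x3-x4-x1-x5 has odd length 5, so it cannot be 2-colored; at least 3 colors are needed.
3 colors suffice: color red → {x3, x5}; color blue → {x2, x4}; color green → {x1}. No two adjacent vertices share a color.

3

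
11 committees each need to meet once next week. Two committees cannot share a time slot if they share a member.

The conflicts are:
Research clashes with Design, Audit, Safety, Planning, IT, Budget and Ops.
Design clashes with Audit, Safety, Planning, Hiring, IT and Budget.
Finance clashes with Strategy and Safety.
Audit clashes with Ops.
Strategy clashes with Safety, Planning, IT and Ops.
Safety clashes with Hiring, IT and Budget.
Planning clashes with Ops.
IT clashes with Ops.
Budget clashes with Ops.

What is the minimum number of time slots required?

Research, Design, Safety, Budget pairwise conflict, so at least 4 time slots are needed.
4 time slots suffice: time slot 1 → {Research, Strategy, Hiring}; time slot 2 → {Design, Finance, Ops}; time slot 3 → {Audit, Safety, Planning}; time slot 4 → {IT, Budget}. Each listed conflict is separated.

4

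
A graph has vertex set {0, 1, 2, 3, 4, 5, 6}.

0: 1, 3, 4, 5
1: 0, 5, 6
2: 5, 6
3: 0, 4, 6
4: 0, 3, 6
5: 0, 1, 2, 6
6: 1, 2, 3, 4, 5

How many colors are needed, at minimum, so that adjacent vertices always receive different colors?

3

2, 5, 6 are pairwise adjacent, so at least 3 colors are needed.
One proper 3-coloring: 0=a, 1=c, 2=c, 3=c, 4=b, 5=b, 6=a. No two adjacent vertices share a color.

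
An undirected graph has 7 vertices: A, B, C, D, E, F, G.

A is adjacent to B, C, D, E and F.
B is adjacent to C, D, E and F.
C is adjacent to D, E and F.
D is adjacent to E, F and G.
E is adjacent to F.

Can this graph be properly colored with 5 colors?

A, B, C, D, E, F form a clique, so at least 6 colors are needed.
So 5 colors are not enough.

No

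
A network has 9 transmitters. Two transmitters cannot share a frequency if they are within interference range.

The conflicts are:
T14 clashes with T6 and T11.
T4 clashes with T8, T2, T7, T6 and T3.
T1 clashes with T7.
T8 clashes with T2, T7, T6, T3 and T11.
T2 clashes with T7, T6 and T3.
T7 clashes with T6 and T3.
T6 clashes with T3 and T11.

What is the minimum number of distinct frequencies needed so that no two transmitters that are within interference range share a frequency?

T4, T8, T2, T7, T6, T3 pairwise conflict, so at least 6 frequencies are needed.
6 frequencies suffice: frequency 1 → {T1, T6}; frequency 2 → {T7, T11}; frequency 3 → {T14, T8}; frequency 4 → {T4}; frequency 5 → {T3}; frequency 6 → {T2}. No two conflicting transmitters share a frequency.

6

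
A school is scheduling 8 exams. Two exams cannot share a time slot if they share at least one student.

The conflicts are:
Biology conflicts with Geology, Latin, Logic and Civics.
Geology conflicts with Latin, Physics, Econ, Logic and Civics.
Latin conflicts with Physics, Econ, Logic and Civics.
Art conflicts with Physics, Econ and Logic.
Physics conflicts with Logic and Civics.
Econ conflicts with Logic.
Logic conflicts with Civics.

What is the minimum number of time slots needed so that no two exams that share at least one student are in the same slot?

5

Geology, Latin, Physics, Logic, Civics pairwise conflict, so at least 5 time slots are needed.
5 time slots suffice: Biology=4, Geology=3, Latin=2, Art=2, Physics=4, Econ=4, Logic=1, Civics=5. Every pair that conflicts lands in different time slots.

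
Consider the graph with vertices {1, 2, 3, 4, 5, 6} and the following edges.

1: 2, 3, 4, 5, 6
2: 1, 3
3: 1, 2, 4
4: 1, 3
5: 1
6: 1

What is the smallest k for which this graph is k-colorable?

1, 2, 3 are pairwise adjacent, so at least 3 colors are needed.
3 colors suffice: color red → {1}; color blue → {3, 5, 6}; color green → {2, 4}. Every edge joins two different colors.

3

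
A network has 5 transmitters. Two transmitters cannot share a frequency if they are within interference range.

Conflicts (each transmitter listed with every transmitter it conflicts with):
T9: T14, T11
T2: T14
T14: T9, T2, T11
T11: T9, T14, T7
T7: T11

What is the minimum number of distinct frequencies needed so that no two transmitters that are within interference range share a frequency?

3

T9, T14, T11 are mutually in conflict, so at least 3 frequencies are needed.
3 frequencies suffice: T9=3, T2=2, T14=1, T11=2, T7=1. Every pair that conflicts lands in different frequencies.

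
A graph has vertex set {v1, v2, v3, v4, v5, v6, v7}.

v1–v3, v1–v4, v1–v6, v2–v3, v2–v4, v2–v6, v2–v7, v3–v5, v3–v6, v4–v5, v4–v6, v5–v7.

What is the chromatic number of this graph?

3

v2, v3, v6 are mutually adjacent, so at least 3 colors are needed.
One proper 3-coloring: v1=B, v2=B, v3=R, v4=R, v5=B, v6=G, v7=R. Every edge joins two different colors.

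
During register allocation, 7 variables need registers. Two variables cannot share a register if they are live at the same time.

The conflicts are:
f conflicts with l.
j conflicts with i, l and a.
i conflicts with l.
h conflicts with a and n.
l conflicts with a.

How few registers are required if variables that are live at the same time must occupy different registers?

j, i, l pairwise conflict, so at least 3 registers are needed.
3 registers suffice: register 1 → {h, l}; register 2 → {f, j, n}; register 3 → {i, a}. No two conflicting variables share a register.

3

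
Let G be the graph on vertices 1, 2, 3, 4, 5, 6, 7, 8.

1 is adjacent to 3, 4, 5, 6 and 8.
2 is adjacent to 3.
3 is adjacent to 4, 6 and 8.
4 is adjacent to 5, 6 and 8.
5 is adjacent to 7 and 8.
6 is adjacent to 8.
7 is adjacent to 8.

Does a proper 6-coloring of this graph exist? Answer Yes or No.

Yes

The chromatic number is 5. 1, 3, 4, 6, 8 are pairwise adjacent (a clique of size 5), so at least 5 colors are needed.
5 colors suffice: 1=blue, 2=red, 3=green, 4=yellow, 5=green, 6=purple, 7=blue, 8=red.
Since 6 ≥ 5, a proper 6-coloring certainly exists.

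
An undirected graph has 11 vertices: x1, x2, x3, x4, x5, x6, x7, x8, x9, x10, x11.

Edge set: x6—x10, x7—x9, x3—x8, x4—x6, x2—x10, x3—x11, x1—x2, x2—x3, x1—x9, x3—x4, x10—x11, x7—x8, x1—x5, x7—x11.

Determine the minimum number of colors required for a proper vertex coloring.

3

The cycle x4-x3-x11-x10-x6-x4 has odd length 5, so it cannot be 2-colored; at least 3 colors are needed.
3 colors suffice: color red → {x1, x3, x7, x10}; color blue → {x2, x5, x6, x8, x9, x11}; color green → {x4}. No two adjacent vertices share a color.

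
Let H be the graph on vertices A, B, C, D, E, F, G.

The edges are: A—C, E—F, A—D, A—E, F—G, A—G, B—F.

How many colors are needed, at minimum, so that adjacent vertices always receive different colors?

A and G are adjacent, so at least 2 colors are needed.
2 colors suffice: color 1 → {A, F}; color 2 → {B, C, D, E, G}. Every edge joins two different colors.

2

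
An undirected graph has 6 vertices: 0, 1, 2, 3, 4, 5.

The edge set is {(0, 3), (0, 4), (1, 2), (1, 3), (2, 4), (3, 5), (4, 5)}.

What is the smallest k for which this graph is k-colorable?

3

The cycle 2-4-0-3-1-2 has odd length 5, so it cannot be 2-colored; at least 3 colors are needed.
3 colors suffice: color red → {3, 4}; color blue → {0, 2, 5}; color green → {1}. Each edge has distinct colors on its endpoints.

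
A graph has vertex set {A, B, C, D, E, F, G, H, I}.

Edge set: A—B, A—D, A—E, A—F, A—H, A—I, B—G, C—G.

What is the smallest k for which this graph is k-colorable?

A and F are adjacent, so at least 2 colors are needed.
2 colors suffice: color red → {A, G}; color blue → {B, C, D, E, F, H, I}. Each edge has distinct colors on its endpoints.

2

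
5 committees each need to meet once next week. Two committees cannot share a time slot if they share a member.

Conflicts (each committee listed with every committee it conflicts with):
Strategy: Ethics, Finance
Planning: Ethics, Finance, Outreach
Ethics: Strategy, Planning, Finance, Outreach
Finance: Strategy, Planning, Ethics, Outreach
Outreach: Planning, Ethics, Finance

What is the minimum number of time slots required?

Planning, Ethics, Finance, Outreach all conflict with each other, so at least 4 time slots are needed.
A valid assignment using 4 time slots: Strategy=3, Planning=3, Ethics=1, Finance=2, Outreach=4. Each listed conflict is separated.

4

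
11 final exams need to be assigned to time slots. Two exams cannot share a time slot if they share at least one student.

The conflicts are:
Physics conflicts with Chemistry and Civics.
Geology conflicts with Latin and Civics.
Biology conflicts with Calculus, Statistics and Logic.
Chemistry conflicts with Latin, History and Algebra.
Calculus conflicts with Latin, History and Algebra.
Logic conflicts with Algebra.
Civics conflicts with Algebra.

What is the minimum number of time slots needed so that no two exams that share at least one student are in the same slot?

The cycle Civics-Algebra-Calculus-Latin-Geology-Civics has odd length 5, so it cannot be 2-colored; at least 3 time slots are needed.
3 time slots suffice: time slot 1 → {Chemistry, Calculus, Statistics, Logic, Civics}; time slot 2 → {Physics, Biology, Latin, History, Algebra}; time slot 3 → {Geology}. No two conflicting exams share a time slot.

3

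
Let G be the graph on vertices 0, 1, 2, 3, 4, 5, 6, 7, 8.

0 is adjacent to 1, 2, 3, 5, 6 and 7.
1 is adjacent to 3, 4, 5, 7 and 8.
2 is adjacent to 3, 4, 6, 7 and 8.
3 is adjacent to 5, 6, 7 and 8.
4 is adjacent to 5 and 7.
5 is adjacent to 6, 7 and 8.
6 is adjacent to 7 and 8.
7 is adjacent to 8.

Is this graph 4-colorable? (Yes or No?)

No

0, 2, 3, 6, 7 are mutually adjacent (a clique of size 5), so at least 5 colors are needed.
So 4 colors are not enough.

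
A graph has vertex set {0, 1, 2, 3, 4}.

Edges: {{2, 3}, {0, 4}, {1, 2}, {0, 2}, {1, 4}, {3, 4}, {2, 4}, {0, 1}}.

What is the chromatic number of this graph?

0, 1, 2, 4 are pairwise adjacent (a clique of size 4), so at least 4 colors are needed.
4 colors suffice: 0=yellow, 1=green, 2=blue, 3=green, 4=red. No two adjacent vertices share a color.

4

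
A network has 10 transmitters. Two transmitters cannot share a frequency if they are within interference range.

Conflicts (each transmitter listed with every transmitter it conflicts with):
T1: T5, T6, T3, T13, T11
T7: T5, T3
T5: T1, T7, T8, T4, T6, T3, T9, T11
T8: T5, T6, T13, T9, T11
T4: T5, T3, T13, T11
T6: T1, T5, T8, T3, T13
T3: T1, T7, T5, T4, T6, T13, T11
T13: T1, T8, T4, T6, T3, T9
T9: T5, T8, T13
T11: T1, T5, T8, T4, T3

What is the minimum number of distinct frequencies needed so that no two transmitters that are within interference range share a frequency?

4

T1, T5, T3, T11 all conflict with each other, so at least 4 frequencies are needed.
4 frequencies suffice: frequency 1 → {T5, T13}; frequency 2 → {T8, T3}; frequency 3 → {T1, T7, T4, T9}; frequency 4 → {T6, T11}. No two conflicting transmitters share a frequency.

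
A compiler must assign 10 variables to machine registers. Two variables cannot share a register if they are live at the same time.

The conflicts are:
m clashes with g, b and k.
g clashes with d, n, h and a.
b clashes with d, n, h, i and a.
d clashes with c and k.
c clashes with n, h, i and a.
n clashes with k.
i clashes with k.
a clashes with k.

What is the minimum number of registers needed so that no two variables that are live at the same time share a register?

2

c and h conflict, so at least 2 registers are needed.
Using 2 registers: m=2, g=1, b=1, d=2, c=1, n=2, h=2, i=2, a=2, k=1. No two conflicting variables share a register.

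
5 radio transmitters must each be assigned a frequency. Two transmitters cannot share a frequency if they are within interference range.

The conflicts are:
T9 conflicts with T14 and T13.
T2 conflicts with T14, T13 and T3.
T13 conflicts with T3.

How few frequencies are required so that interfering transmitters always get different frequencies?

3

T2, T13, T3 pairwise conflict, so at least 3 frequencies are needed.
3 frequencies suffice: frequency 1 → {T9, T2}; frequency 2 → {T14, T13}; frequency 3 → {T3}. No two conflicting transmitters share a frequency.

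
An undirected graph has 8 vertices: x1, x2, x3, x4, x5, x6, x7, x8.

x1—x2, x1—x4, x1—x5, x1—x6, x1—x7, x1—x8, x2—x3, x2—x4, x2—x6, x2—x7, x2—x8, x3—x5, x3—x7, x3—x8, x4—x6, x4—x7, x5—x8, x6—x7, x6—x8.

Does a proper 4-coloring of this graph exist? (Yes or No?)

x1, x2, x4, x6, x7 are pairwise adjacent (a clique of size 5), so at least 5 colors are needed.
So 4 colors are not enough.

No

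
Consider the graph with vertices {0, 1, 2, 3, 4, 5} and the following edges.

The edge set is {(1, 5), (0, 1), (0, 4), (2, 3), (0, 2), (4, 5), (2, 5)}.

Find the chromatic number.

1 and 5 are adjacent, so at least 2 colors are needed.
2 colors suffice: color a → {0, 3, 5}; color b → {1, 2, 4}. Every edge joins two different colors.

2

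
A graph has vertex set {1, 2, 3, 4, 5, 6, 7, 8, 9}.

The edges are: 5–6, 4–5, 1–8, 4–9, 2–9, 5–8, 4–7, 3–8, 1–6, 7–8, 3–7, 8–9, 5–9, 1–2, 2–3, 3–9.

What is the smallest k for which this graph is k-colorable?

3

2, 3, 9 are mutually adjacent, so at least 3 colors are needed.
3 colors suffice: 1=red, 2=blue, 3=green, 4=blue, 5=green, 6=blue, 7=red, 8=blue, 9=red. No two adjacent vertices share a color.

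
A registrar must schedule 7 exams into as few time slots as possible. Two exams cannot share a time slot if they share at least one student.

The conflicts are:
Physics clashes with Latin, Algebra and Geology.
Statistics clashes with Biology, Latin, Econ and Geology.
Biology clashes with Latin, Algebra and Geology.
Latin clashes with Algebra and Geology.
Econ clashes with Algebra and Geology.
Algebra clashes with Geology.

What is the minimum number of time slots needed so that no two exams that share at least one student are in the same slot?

4

Statistics, Biology, Latin, Geology pairwise conflict, so at least 4 time slots are needed.
4 time slots suffice: Physics=4, Statistics=2, Biology=4, Latin=3, Econ=3, Algebra=2, Geology=1. No two conflicting exams share a time slot.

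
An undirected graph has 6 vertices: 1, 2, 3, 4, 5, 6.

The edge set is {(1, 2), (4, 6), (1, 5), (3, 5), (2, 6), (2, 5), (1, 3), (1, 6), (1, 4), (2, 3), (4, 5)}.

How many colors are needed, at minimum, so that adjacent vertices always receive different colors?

4

1, 2, 3, 5 are mutually adjacent (a clique of size 4), so at least 4 colors are needed.
A valid assignment using 4 colors: 1=red, 2=green, 3=yellow, 4=green, 5=blue, 6=blue. No two adjacent vertices share a color.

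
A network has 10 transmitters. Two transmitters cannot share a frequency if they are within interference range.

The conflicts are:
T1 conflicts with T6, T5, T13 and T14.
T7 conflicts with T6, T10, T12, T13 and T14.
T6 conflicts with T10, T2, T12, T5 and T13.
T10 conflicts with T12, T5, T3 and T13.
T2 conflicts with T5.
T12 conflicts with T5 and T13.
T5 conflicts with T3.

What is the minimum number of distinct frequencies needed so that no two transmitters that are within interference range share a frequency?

5

T7, T6, T10, T12, T13 pairwise conflict, so at least 5 frequencies are needed.
5 frequencies suffice: frequency 1 → {T6, T3, T14}; frequency 2 → {T7, T5}; frequency 3 → {T1, T10, T2}; frequency 4 → {T12}; frequency 5 → {T13}. Every pair that conflicts lands in different frequencies.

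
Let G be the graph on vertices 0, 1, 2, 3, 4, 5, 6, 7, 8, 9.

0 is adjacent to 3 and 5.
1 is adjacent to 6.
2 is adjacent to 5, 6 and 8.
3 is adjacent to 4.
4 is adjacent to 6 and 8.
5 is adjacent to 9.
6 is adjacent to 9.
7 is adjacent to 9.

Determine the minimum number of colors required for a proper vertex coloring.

2

4 and 8 are adjacent, so at least 2 colors are needed.
2 colors suffice: color red → {3, 5, 6, 7, 8}; color blue → {0, 1, 2, 4, 9}. Every edge joins two different colors.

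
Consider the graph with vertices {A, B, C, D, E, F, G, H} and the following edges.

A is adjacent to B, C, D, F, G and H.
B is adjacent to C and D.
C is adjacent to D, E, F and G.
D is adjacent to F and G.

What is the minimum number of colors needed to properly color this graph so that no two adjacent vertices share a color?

A, B, C, D are mutually adjacent (a clique of size 4), so at least 4 colors are needed.
4 colors suffice: A=red, B=yellow, C=blue, D=green, E=red, F=yellow, G=yellow, H=blue. Each edge has distinct colors on its endpoints.

4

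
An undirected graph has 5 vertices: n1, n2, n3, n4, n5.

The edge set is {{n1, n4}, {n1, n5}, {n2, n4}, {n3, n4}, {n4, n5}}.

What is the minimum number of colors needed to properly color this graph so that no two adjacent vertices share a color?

3

n1, n4, n5 are pairwise adjacent, so at least 3 colors are needed.
A valid assignment using 3 colors: n1=2, n2=2, n3=2, n4=1, n5=3. No two adjacent vertices share a color.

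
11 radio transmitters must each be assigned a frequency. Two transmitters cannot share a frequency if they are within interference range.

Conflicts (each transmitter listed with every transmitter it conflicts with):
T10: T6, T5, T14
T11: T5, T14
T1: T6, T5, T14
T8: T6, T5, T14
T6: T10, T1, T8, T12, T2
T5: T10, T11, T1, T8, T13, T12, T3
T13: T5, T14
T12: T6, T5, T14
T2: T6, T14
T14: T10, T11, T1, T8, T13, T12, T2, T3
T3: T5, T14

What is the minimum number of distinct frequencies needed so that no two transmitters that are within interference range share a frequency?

T6 and T12 conflict, so at least 2 frequencies are needed.
2 frequencies suffice: frequency 1 → {T6, T5, T14}; frequency 2 → {T10, T11, T1, T8, T13, T12, T2, T3}. Every pair that conflicts lands in different frequencies.

2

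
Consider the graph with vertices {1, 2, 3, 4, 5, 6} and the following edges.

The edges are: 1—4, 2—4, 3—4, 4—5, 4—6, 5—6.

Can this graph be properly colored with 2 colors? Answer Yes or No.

No

4, 5, 6 form a triangle, so at least 3 colors are needed.
So 2 colors are not enough.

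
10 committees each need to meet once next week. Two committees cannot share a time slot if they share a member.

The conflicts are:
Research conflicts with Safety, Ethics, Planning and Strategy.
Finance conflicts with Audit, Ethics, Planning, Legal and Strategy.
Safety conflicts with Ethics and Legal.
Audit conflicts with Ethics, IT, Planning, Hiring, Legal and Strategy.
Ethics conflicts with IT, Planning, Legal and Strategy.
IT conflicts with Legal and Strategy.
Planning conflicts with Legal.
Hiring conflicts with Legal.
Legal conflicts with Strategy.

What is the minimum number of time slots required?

5

Finance, Audit, Ethics, Legal, Strategy all conflict with each other, so at least 5 time slots are needed.
A valid assignment using 5 time slots: Research=1, Finance=5, Safety=3, Audit=3, Ethics=2, IT=5, Planning=4, Hiring=2, Legal=1, Strategy=4. No two conflicting committees share a time slot.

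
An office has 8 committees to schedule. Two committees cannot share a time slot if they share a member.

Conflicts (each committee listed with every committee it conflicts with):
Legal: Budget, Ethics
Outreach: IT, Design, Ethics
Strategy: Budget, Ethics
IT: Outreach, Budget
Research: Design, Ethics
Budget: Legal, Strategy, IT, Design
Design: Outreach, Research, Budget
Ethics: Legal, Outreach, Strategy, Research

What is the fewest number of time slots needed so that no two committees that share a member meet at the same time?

3

The cycle Strategy-Ethics-Research-Design-Budget-Strategy has odd length 5, so it cannot be 2-colored; at least 3 time slots are needed.
3 time slots suffice: time slot 1 → {Budget, Ethics}; time slot 2 → {Legal, Strategy, IT, Design}; time slot 3 → {Outreach, Research}. Each listed conflict is separated.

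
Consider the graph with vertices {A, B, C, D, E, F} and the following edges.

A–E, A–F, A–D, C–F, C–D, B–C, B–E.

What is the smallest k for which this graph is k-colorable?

The cycle F-A-E-B-C-F has odd length 5, so it cannot be 2-colored; at least 3 colors are needed.
3 colors suffice: color red → {A, C}; color blue → {D, E, F}; color green → {B}. Each edge has distinct colors on its endpoints.

3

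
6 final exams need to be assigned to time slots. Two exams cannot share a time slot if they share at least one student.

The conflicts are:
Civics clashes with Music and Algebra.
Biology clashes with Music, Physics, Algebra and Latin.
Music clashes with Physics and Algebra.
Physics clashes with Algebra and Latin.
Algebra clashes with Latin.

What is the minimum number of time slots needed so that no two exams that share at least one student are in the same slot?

4

Biology, Music, Physics, Algebra all conflict with each other, so at least 4 time slots are needed.
Using 4 time slots: Civics=3, Biology=3, Music=2, Physics=4, Algebra=1, Latin=2. No two conflicting exams share a time slot.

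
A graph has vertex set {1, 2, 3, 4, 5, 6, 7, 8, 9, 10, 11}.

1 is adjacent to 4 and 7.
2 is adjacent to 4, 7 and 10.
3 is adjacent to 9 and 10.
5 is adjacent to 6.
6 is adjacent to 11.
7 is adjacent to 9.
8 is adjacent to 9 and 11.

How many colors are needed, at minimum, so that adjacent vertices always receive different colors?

The cycle 9-7-2-10-3-9 has odd length 5, so it cannot be 2-colored; at least 3 colors are needed.
3 colors suffice: color red → {1, 2, 6, 9}; color blue → {4, 5, 7, 8, 10}; color green → {3, 11}. Each edge has distinct colors on its endpoints.

3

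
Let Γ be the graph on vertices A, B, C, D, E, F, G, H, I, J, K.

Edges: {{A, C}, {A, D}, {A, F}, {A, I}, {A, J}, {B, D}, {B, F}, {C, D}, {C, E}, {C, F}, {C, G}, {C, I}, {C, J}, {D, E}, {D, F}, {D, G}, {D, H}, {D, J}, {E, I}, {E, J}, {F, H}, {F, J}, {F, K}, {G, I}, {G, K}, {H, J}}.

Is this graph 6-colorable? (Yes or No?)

Yes

The chromatic number is 5. A, C, D, F, J are pairwise adjacent (a clique of size 5), so at least 5 colors are needed.
A valid assignment using 5 colors: A=5, B=3, C=3, D=1, E=2, F=2, G=2, H=3, I=1, J=4, K=1.
Since 6 ≥ 5, a proper 6-coloring certainly exists.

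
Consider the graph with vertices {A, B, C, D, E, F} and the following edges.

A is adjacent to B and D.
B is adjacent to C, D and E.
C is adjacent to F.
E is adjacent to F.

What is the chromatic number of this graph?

3

A, B, D are pairwise adjacent, so at least 3 colors are needed.
3 colors suffice: color 1 → {B, F}; color 2 → {C, D, E}; color 3 → {A}. No two adjacent vertices share a color.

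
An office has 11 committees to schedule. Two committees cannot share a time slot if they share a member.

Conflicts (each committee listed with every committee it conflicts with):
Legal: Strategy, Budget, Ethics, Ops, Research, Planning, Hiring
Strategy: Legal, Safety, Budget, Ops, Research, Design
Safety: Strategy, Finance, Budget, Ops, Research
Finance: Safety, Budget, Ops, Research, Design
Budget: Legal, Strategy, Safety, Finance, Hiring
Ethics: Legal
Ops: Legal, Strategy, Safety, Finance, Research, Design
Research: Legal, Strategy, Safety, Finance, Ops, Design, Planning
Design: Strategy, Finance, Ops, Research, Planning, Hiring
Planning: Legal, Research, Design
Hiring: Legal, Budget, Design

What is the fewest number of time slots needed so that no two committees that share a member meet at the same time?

Legal, Strategy, Ops, Research are mutually in conflict, so at least 4 time slots are needed.
4 time slots suffice: time slot 1 → {Legal, Safety, Design}; time slot 2 → {Budget, Ethics, Research}; time slot 3 → {Strategy, Finance, Planning, Hiring}; time slot 4 → {Ops}. Every pair that conflicts lands in different time slots.

4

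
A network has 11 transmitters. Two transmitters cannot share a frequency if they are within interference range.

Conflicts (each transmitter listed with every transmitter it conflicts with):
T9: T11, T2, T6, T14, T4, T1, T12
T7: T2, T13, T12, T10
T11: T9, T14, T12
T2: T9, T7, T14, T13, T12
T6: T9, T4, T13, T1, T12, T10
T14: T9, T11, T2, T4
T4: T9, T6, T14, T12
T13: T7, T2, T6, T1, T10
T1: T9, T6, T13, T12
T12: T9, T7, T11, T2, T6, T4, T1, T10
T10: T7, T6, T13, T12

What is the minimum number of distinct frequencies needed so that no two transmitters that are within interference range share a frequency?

T9, T6, T1, T12 pairwise conflict, so at least 4 frequencies are needed.
4 frequencies suffice: frequency 1 → {T14, T13, T12}; frequency 2 → {T9, T7}; frequency 3 → {T11, T2, T6}; frequency 4 → {T4, T1, T10}. Each listed conflict is separated.

4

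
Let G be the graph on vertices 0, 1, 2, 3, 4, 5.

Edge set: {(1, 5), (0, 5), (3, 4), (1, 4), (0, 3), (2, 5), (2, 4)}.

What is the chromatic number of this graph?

The cycle 2-5-0-3-4-2 has odd length 5, so it cannot be 2-colored; at least 3 colors are needed.
3 colors suffice: 0=blue, 1=blue, 2=blue, 3=green, 4=red, 5=red. Every edge joins two different colors.

3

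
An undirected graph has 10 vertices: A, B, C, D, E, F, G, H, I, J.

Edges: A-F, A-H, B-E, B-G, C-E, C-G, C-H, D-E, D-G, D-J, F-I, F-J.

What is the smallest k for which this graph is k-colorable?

3

The cycle F-A-H-C-G-D-J-F has odd length 7, so it cannot be 2-colored; at least 3 colors are needed.
3 colors suffice: color 1 → {B, C, D, F}; color 2 → {A, E, G, I, J}; color 3 → {H}. Every edge joins two different colors.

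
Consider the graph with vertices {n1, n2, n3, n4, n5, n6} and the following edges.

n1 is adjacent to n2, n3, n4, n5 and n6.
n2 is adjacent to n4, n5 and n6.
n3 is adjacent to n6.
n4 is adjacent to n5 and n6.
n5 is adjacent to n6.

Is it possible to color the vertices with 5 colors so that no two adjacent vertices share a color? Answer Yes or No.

The chromatic number is 5. n1, n2, n4, n5, n6 are mutually adjacent (a clique of size 5), so at least 5 colors are needed.
5 colors suffice: color 1 → {n6}; color 2 → {n1}; color 3 → {n2, n3}; color 4 → {n5}; color 5 → {n4}.
That is already a proper 5-coloring.

Yes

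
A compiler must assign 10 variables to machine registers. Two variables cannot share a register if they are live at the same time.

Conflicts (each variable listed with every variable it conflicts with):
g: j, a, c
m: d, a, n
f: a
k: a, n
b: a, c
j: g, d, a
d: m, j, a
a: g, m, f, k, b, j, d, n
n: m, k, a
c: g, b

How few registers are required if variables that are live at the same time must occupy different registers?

3

j, d, a are mutually in conflict, so at least 3 registers are needed.
Using 3 registers: g=2, m=3, f=2, k=3, b=2, j=3, d=2, a=1, n=2, c=1. Every pair that conflicts lands in different registers.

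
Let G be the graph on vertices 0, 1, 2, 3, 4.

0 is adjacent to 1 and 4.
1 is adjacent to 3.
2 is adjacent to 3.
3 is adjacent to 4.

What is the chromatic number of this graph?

2

3 and 4 are adjacent, so at least 2 colors are needed.
One proper 2-coloring: 0=red, 1=blue, 2=blue, 3=red, 4=blue. No two adjacent vertices share a color.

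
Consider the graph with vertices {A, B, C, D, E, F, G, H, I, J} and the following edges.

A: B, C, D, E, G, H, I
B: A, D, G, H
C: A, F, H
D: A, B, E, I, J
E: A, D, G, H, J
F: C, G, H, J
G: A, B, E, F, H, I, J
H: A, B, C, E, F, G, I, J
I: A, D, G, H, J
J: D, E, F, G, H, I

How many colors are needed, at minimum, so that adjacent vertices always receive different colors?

4

E, G, H, J are mutually adjacent (a clique of size 4), so at least 4 colors are needed.
One proper 4-coloring: A=green, B=yellow, C=blue, D=red, E=yellow, F=yellow, G=blue, H=red, I=yellow, J=green. Every edge joins two different colors.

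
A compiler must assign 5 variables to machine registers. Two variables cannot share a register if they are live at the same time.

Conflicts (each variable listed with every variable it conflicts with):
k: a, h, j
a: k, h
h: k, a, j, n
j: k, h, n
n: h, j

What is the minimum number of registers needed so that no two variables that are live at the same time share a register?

3

k, a, h all conflict with each other, so at least 3 registers are needed.
3 registers suffice: k=3, a=2, h=1, j=2, n=3. Every pair that conflicts lands in different registers.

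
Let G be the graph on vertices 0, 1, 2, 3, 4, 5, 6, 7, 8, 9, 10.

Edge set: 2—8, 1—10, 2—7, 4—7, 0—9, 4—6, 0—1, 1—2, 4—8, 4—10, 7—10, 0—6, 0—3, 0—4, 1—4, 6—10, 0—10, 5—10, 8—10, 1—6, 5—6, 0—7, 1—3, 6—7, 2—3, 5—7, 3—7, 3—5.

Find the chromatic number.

0, 4, 6, 7, 10 are mutually adjacent (a clique of size 5), so at least 5 colors are needed.
5 colors suffice: color a → {1, 7, 8, 9}; color b → {0, 2, 5}; color c → {3, 10}; color d → {6}; color e → {4}. Each edge has distinct colors on its endpoints.

5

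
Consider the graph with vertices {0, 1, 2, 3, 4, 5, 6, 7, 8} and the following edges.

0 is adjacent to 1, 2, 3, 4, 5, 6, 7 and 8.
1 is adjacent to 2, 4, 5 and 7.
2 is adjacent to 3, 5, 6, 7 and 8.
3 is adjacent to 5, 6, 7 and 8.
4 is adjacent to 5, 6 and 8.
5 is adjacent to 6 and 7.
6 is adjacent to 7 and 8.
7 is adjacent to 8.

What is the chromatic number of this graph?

6

0, 2, 3, 6, 7, 8 form a clique, so at least 6 colors are needed.
6 colors suffice: 0=a, 1=b, 2=d, 3=f, 4=c, 5=e, 6=b, 7=c, 8=e. No two adjacent vertices share a color.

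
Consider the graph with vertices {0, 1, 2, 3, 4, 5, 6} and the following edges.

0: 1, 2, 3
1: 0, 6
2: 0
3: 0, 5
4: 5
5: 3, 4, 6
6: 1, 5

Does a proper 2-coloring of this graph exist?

The cycle 3-5-6-1-0-3 has odd length 5, so it cannot be 2-colored; at least 3 colors are needed.
So 2 colors are not enough.

No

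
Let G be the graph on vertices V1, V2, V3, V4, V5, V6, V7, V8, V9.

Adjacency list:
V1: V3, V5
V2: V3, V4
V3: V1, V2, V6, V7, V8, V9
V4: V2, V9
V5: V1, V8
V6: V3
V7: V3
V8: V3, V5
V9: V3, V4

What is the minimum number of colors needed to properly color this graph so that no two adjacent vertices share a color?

V4 and V9 are adjacent, so at least 2 colors are needed.
2 colors suffice: color 1 → {V3, V4, V5}; color 2 → {V1, V2, V6, V7, V8, V9}. Every edge joins two different colors.

2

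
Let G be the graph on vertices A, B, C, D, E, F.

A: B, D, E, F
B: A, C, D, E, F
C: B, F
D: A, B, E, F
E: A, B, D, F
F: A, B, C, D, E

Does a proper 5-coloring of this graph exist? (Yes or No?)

The chromatic number is 5. A, B, D, E, F form a clique, so at least 5 colors are needed.
A valid assignment using 5 colors: A=purple, B=red, C=green, D=green, E=yellow, F=blue.
That is already a proper 5-coloring.

Yes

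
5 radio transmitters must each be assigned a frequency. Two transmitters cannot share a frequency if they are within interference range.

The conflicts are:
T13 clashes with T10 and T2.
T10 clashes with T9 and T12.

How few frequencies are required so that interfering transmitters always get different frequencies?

T10 and T9 conflict, so at least 2 frequencies are needed.
Using 2 frequencies: T13=2, T10=1, T9=2, T12=2, T2=1. Each listed conflict is separated.

2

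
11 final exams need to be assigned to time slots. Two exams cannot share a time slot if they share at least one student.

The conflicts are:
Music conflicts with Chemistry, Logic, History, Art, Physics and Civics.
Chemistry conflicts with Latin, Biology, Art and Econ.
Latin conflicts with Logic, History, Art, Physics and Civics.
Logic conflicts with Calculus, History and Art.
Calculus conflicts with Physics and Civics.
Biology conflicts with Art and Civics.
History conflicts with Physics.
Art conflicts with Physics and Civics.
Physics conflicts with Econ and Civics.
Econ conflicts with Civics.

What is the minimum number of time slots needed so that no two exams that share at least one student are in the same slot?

4

Latin, Art, Physics, Civics are mutually in conflict, so at least 4 time slots are needed.
4 time slots suffice: time slot 1 → {Chemistry, Logic, Physics}; time slot 2 → {Calculus, History, Art, Econ}; time slot 3 → {Civics}; time slot 4 → {Music, Latin, Biology}. No two conflicting exams share a time slot.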